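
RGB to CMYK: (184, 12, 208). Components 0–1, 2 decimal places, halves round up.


R'=184/255≈0.7216, G'=12/255≈0.0471, B'=208/255≈0.8157
K = 1 - max(R',G',B') = 1 - 208/255 = 47/255 = 0.18431… → 0.18
(1-R'-K)/(1-K) simplifies to (max-R)/max with max = 208:
C = (208-184)/208 = 24/208 = 0.11538… → 0.12
M = (208-12)/208 = 196/208 = 0.94230… → 0.94
Y = (208-208)/208 = 0/208 = 0 → 0.00
= CMYK(0.12, 0.94, 0.00, 0.18)


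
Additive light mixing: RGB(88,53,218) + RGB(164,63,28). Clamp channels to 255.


Additive: each channel = min(255, C₁+C₂)
R: 88+164 = 252 → 252
G: 53+63 = 116 → 116
B: 218+28 = 246 → 246
= RGB(252, 116, 246)


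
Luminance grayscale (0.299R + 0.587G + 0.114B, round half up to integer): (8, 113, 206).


Gray = 0.299×R + 0.587×G + 0.114×B
Gray = 0.299×8 + 0.587×113 + 0.114×206
Gray = 2.392 + 66.331 + 23.484
Gray = 92.207 → round half up → 92
Gray = 92


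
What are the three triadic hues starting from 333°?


Triadic: equally spaced at 120° intervals
H1 = 333°
H2 = (333 + 120) mod 360 = 93°
H3 = (333 + 240) mod 360 = 213°
Triadic = 333°, 93°, 213°


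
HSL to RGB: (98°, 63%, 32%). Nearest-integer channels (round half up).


H=98°, S=0.63, L=0.32
C = (1-|2L-1|)×S = (1-|-0.36|)×0.63 = 0.4032
H' = H/60 = 98/60 ≈ 1.6333; X = C×(1-|H' mod 2 - 1|) = 0.14784
m = L - C/2 = 0.32 - 0.2016 = 0.1184
Sector ⌊H'⌋ = 1 → (R',G',B') = (0.14784, 0.4032, 0.0)
RGB = ((R'+m)×255, (G'+m)×255, (B'+m)×255) = (67.8912, 133.008, 30.192)
Round half up → RGB(68, 133, 30)


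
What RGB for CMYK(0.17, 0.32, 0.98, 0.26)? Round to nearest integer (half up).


R = 255 × (1-C) × (1-K) = 255 × 0.83 × 0.74 = 156.621 → 157
G = 255 × (1-M) × (1-K) = 255 × 0.68 × 0.74 = 128.316 → 128
B = 255 × (1-Y) × (1-K) = 255 × 0.02 × 0.74 = 3.774 → 4
= RGB(157, 128, 4)


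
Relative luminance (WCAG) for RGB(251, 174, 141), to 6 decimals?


Linearize each channel (sRGB transfer function): c = v/255; c_lin = c/12.92 if c ≤ 0.04045, else ((c+0.055)/1.055)^2.4
  R: 251/255 ≈ 0.984314 > 0.04045 → ((0.984314+0.055)/1.055)^2.4 ≈ 0.964686
  G: 174/255 ≈ 0.682353 > 0.04045 → ((0.682353+0.055)/1.055)^2.4 ≈ 0.423268
  B: 141/255 ≈ 0.552941 > 0.04045 → ((0.552941+0.055)/1.055)^2.4 ≈ 0.266356
R_lin = 0.964686, G_lin = 0.423268, B_lin = 0.266356
L = 0.2126×R + 0.7152×G + 0.0722×B
L = 0.2126×0.964686 + 0.7152×0.423268 + 0.0722×0.266356
L ≈ 0.527044


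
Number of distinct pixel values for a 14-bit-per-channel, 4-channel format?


Total bits = 14 bits/channel × 4 channels = 56 bits
Distinct pixel values = 2^56
= 72,057,594,037,927,936 pixel values


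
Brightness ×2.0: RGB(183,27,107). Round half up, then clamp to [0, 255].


Multiply each channel by 2.0, round half up, clamp to [0, 255]
R: 183×2.0 = 366 → clamp → 255
G: 27×2.0 = 54
B: 107×2.0 = 214
= RGB(255, 54, 214)


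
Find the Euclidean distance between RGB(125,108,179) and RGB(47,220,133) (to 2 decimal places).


d = √[(R₁-R₂)² + (G₁-G₂)² + (B₁-B₂)²]
d = √[(125-47)² + (108-220)² + (179-133)²]
d = √[6084 + 12544 + 2116]
d = √20744
d ≈ 144.03


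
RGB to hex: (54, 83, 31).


R = 54 → 36 (hex)
G = 83 → 53 (hex)
B = 31 → 1F (hex)
Hex = #36531F


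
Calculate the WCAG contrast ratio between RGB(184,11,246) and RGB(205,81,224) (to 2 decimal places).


Linearize each sRGB channel c=v/255: c/12.92 if c ≤ 0.04045 else ((c+0.055)/1.055)^2.4
L = 0.2126×R_lin + 0.7152×G_lin + 0.0722×B_lin
Color 1 (184,11,246):
  R=184: 184/255≈0.7216 > 0.04045 → ((0.7216+0.055)/1.055)^2.4 ≈ 0.47932
  G=11: 11/255≈0.0431 > 0.04045 → ((0.0431+0.055)/1.055)^2.4 ≈ 0.00335
  B=246: 246/255≈0.9647 > 0.04045 → ((0.9647+0.055)/1.055)^2.4 ≈ 0.92158
  L1 = 0.2126×0.47932 + 0.7152×0.00335 + 0.0722×0.92158 ≈ 0.17084
Color 2 (205,81,224):
  R=205: 205/255≈0.8039 > 0.04045 → ((0.8039+0.055)/1.055)^2.4 ≈ 0.61050
  G=81: 81/255≈0.3176 > 0.04045 → ((0.3176+0.055)/1.055)^2.4 ≈ 0.08228
  B=224: 224/255≈0.8784 > 0.04045 → ((0.8784+0.055)/1.055)^2.4 ≈ 0.74540
  L2 = 0.2126×0.61050 + 0.7152×0.08228 + 0.0722×0.74540 ≈ 0.24246
Lighter = 0.24246, Darker = 0.17084
Ratio = (L_lighter + 0.05) / (L_darker + 0.05)
Ratio = (0.24246 + 0.05) / (0.17084 + 0.05) = 0.29246 / 0.22084 ≈ 1.3243
Ratio ≈ 1.32:1


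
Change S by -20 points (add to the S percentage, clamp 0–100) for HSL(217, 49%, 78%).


Original S = 49%
Adjustment = -20 percentage points
New S = 49 + (-20) = 29
Clamp to [0, 100] → 29
= HSL(217°, 29%, 78%)


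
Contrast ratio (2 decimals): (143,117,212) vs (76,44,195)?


Linearize each sRGB channel c=v/255: c/12.92 if c ≤ 0.04045 else ((c+0.055)/1.055)^2.4
L = 0.2126×R_lin + 0.7152×G_lin + 0.0722×B_lin
Color 1 (143,117,212):
  R=143: 143/255≈0.5608 > 0.04045 → ((0.5608+0.055)/1.055)^2.4 ≈ 0.27468
  G=117: 117/255≈0.4588 > 0.04045 → ((0.4588+0.055)/1.055)^2.4 ≈ 0.17789
  B=212: 212/255≈0.8314 > 0.04045 → ((0.8314+0.055)/1.055)^2.4 ≈ 0.65837
  L1 = 0.2126×0.27468 + 0.7152×0.17789 + 0.0722×0.65837 ≈ 0.23316
Color 2 (76,44,195):
  R=76: 76/255≈0.2980 > 0.04045 → ((0.2980+0.055)/1.055)^2.4 ≈ 0.07227
  G=44: 44/255≈0.1725 > 0.04045 → ((0.1725+0.055)/1.055)^2.4 ≈ 0.02519
  B=195: 195/255≈0.7647 > 0.04045 → ((0.7647+0.055)/1.055)^2.4 ≈ 0.54572
  L2 = 0.2126×0.07227 + 0.7152×0.02519 + 0.0722×0.54572 ≈ 0.07278
Lighter = 0.23316, Darker = 0.07278
Ratio = (L_lighter + 0.05) / (L_darker + 0.05)
Ratio = (0.23316 + 0.05) / (0.07278 + 0.05) = 0.28316 / 0.12278 ≈ 2.3062
Ratio ≈ 2.31:1


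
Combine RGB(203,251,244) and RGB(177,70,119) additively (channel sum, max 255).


Additive: each channel = min(255, C₁+C₂)
R: 203+177 = 380 → 255
G: 251+70 = 321 → 255
B: 244+119 = 363 → 255
= RGB(255, 255, 255)


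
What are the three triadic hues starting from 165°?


Triadic: equally spaced at 120° intervals
H1 = 165°
H2 = (165 + 120) mod 360 = 285°
H3 = (165 + 240) mod 360 = 45°
Triadic = 165°, 285°, 45°


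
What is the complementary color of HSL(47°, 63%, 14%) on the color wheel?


Complement = opposite side of color wheel = hue + 180°
H' = (47 + 180) mod 360 = 227°
S and L unchanged.
= HSL(227°, 63%, 14%)


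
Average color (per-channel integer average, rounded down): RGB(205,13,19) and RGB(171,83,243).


Midpoint: each channel = ⌊(C₁+C₂)/2⌋
R: ⌊(205+171)/2⌋ = 188
G: ⌊(13+83)/2⌋ = 48
B: ⌊(19+243)/2⌋ = 131
= RGB(188, 48, 131)


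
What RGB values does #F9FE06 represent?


F9 → 249 (R)
FE → 254 (G)
06 → 6 (B)
= RGB(249, 254, 6)


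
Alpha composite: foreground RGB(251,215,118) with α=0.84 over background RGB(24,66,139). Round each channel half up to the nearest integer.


C = α×F + (1-α)×B, with 1-α = 0.16
R: 0.84×251 + 0.16×24 = 210.84 + 3.84 = 214.68 → 215
G: 0.84×215 + 0.16×66 = 180.60 + 10.56 = 191.16 → 191
B: 0.84×118 + 0.16×139 = 99.12 + 22.24 = 121.36 → 121
= RGB(215, 191, 121)


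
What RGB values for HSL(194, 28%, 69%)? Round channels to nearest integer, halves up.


H=194°, S=0.28, L=0.69
C = (1-|2L-1|)×S = (1-|0.38|)×0.28 = 0.1736
H' = H/60 = 194/60 ≈ 3.2333; X = C×(1-|H' mod 2 - 1|) ≈ 0.1331
m = L - C/2 = 0.69 - 0.0868 = 0.6032
Sector ⌊H'⌋ = 3 → (R',G',B') = (0.0, ≈0.1331, 0.1736)
RGB = ((R'+m)×255, (G'+m)×255, (B'+m)×255) = (153.816, 187.7548, 198.084)
Round half up → RGB(154, 188, 198)


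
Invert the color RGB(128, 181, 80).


Invert: (255-R, 255-G, 255-B)
R: 255-128 = 127
G: 255-181 = 74
B: 255-80 = 175
= RGB(127, 74, 175)


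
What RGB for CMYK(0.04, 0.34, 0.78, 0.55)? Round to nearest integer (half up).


R = 255 × (1-C) × (1-K) = 255 × 0.96 × 0.45 = 110.16 → 110
G = 255 × (1-M) × (1-K) = 255 × 0.66 × 0.45 = 75.735 → 76
B = 255 × (1-Y) × (1-K) = 255 × 0.22 × 0.45 = 25.245 → 25
= RGB(110, 76, 25)


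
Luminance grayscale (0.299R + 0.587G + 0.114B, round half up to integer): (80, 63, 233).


Gray = 0.299×R + 0.587×G + 0.114×B
Gray = 0.299×80 + 0.587×63 + 0.114×233
Gray = 23.920 + 36.981 + 26.562
Gray = 87.463 → round half up → 87
Gray = 87


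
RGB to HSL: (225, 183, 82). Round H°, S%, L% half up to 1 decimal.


Normalize: R'=225/255≈0.8824, G'=183/255≈0.7176, B'=82/255≈0.3216
Max=225/255, Min=82/255, Δ=Max-Min=143/255
L = (Max+Min)/2 = (225+82)/510 = 307/510 = 0.60196… → L = 60.2%
L > 0.5 → S = Δ/(2-Max-Min) = 143/(510-225-82) = 143/203 = 0.70443… → S = 70.4%
(the 1/255 factors cancel in S and H, so raw channel differences can be used)
Max is R' → H = 60 × (((G-B)/Δ) mod 6) = 60 × (((183-82)/143) mod 6)
  101/143 = 0.7062…
  H = 60 × 0.7062… = 42.377…° → H = 42.4°
= HSL(42.4°, 70.4%, 60.2%)


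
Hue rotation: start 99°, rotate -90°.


New hue = (H + rotation) mod 360
New hue = (99 -90) mod 360
= 9 mod 360
= 9°


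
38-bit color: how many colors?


Colors = 2^bits = 2^38
= 274,877,906,944 colors


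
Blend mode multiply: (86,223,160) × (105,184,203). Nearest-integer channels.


Multiply: C = A×B/255, rounded to nearest integer
R: 86×105/255 = 9030/255 ≈ 35.412 → 35
G: 223×184/255 = 41032/255 ≈ 160.910 → 161
B: 160×203/255 = 32480/255 ≈ 127.373 → 127
= RGB(35, 161, 127)


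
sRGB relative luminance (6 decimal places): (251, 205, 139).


Linearize each channel (sRGB transfer function): c = v/255; c_lin = c/12.92 if c ≤ 0.04045, else ((c+0.055)/1.055)^2.4
  R: 251/255 ≈ 0.984314 > 0.04045 → ((0.984314+0.055)/1.055)^2.4 ≈ 0.964686
  G: 205/255 ≈ 0.803922 > 0.04045 → ((0.803922+0.055)/1.055)^2.4 ≈ 0.610496
  B: 139/255 ≈ 0.545098 > 0.04045 → ((0.545098+0.055)/1.055)^2.4 ≈ 0.258183
R_lin = 0.964686, G_lin = 0.610496, B_lin = 0.258183
L = 0.2126×R + 0.7152×G + 0.0722×B
L = 0.2126×0.964686 + 0.7152×0.610496 + 0.0722×0.258183
L ≈ 0.660360


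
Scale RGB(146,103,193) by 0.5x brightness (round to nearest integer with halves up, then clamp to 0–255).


Multiply each channel by 0.5, round half up, clamp to [0, 255]
R: 146×0.5 = 73
G: 103×0.5 = 51.5 → round → 52
B: 193×0.5 = 96.5 → round → 97
= RGB(73, 52, 97)


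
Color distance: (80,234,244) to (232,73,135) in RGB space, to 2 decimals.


d = √[(R₁-R₂)² + (G₁-G₂)² + (B₁-B₂)²]
d = √[(80-232)² + (234-73)² + (244-135)²]
d = √[23104 + 25921 + 11881]
d = √60906
d ≈ 246.79


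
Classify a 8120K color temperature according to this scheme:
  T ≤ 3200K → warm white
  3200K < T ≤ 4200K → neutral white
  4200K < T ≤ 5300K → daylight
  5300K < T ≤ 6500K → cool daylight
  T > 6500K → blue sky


Temperature: 8120K
8120K > 6500K → blue sky
Classification: blue sky


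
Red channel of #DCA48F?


Color: #DCA48F
R = DC = 220
G = A4 = 164
B = 8F = 143
Red = 220


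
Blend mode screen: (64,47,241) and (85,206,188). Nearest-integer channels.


Screen: C = 255 - (255-A)×(255-B)/255, rounded to nearest integer
R: 255 - (255-64)×(255-85)/255 = 255 - 32470/255 ≈ 255 - 127.333 = 127.667 → 128
G: 255 - (255-47)×(255-206)/255 = 255 - 10192/255 ≈ 255 - 39.969 = 215.031 → 215
B: 255 - (255-241)×(255-188)/255 = 255 - 938/255 ≈ 255 - 3.678 = 251.322 → 251
= RGB(128, 215, 251)


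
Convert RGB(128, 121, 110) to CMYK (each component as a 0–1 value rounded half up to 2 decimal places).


R'=128/255≈0.5020, G'=121/255≈0.4745, B'=110/255≈0.4314
K = 1 - max(R',G',B') = 1 - 128/255 = 127/255 = 0.49803… → 0.50
(1-R'-K)/(1-K) simplifies to (max-R)/max with max = 128:
C = (128-128)/128 = 0/128 = 0 → 0.00
M = (128-121)/128 = 7/128 = 0.05468… → 0.05
Y = (128-110)/128 = 18/128 = 0.14062… → 0.14
= CMYK(0.00, 0.05, 0.14, 0.50)


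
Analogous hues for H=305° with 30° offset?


Base hue: 305°
Left analog: (305 - 30) mod 360 = 275°
Right analog: (305 + 30) mod 360 = 335°
Analogous hues = 275° and 335°


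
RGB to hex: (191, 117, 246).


R = 191 → BF (hex)
G = 117 → 75 (hex)
B = 246 → F6 (hex)
Hex = #BF75F6


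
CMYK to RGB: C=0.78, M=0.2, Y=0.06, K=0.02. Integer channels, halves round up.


R = 255 × (1-C) × (1-K) = 255 × 0.22 × 0.98 = 54.978 → 55
G = 255 × (1-M) × (1-K) = 255 × 0.80 × 0.98 = 199.92 → 200
B = 255 × (1-Y) × (1-K) = 255 × 0.94 × 0.98 = 234.906 → 235
= RGB(55, 200, 235)


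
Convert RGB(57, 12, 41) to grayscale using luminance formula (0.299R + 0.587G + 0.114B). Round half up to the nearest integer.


Gray = 0.299×R + 0.587×G + 0.114×B
Gray = 0.299×57 + 0.587×12 + 0.114×41
Gray = 17.043 + 7.044 + 4.674
Gray = 28.761 → round half up → 29
Gray = 29


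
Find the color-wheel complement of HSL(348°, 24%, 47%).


Complement = opposite side of color wheel = hue + 180°
H' = (348 + 180) mod 360 = 168°
S and L unchanged.
= HSL(168°, 24%, 47%)


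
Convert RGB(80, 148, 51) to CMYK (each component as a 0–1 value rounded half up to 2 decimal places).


R'=80/255≈0.3137, G'=148/255≈0.5804, B'=51/255≈0.2000
K = 1 - max(R',G',B') = 1 - 148/255 = 107/255 = 0.41960… → 0.42
(1-R'-K)/(1-K) simplifies to (max-R)/max with max = 148:
C = (148-80)/148 = 68/148 = 0.45945… → 0.46
M = (148-148)/148 = 0/148 = 0 → 0.00
Y = (148-51)/148 = 97/148 = 0.65540… → 0.66
= CMYK(0.46, 0.00, 0.66, 0.42)


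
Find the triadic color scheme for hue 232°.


Triadic: equally spaced at 120° intervals
H1 = 232°
H2 = (232 + 120) mod 360 = 352°
H3 = (232 + 240) mod 360 = 112°
Triadic = 232°, 352°, 112°


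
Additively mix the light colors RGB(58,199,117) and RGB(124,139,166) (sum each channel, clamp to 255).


Additive: each channel = min(255, C₁+C₂)
R: 58+124 = 182 → 182
G: 199+139 = 338 → 255
B: 117+166 = 283 → 255
= RGB(182, 255, 255)


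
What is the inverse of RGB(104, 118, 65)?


Invert: (255-R, 255-G, 255-B)
R: 255-104 = 151
G: 255-118 = 137
B: 255-65 = 190
= RGB(151, 137, 190)


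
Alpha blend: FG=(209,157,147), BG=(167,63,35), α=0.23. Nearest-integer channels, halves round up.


C = α×F + (1-α)×B, with 1-α = 0.77
R: 0.23×209 + 0.77×167 = 48.07 + 128.59 = 176.66 → 177
G: 0.23×157 + 0.77×63 = 36.11 + 48.51 = 84.62 → 85
B: 0.23×147 + 0.77×35 = 33.81 + 26.95 = 60.76 → 61
= RGB(177, 85, 61)


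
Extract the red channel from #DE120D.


Color: #DE120D
R = DE = 222
G = 12 = 18
B = 0D = 13
Red = 222


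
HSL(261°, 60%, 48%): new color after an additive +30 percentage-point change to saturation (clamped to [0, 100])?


Original S = 60%
Adjustment = +30 percentage points
New S = 60 + (30) = 90
Clamp to [0, 100] → 90
= HSL(261°, 90%, 48%)


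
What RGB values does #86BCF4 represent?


86 → 134 (R)
BC → 188 (G)
F4 → 244 (B)
= RGB(134, 188, 244)


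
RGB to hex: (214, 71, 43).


R = 214 → D6 (hex)
G = 71 → 47 (hex)
B = 43 → 2B (hex)
Hex = #D6472B


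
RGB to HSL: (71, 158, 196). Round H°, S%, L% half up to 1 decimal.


Normalize: R'=71/255≈0.2784, G'=158/255≈0.6196, B'=196/255≈0.7686
Max=196/255, Min=71/255, Δ=Max-Min=125/255
L = (Max+Min)/2 = (196+71)/510 = 267/510 = 0.52352… → L = 52.4%
L > 0.5 → S = Δ/(2-Max-Min) = 125/(510-196-71) = 125/243 = 0.51440… → S = 51.4%
(the 1/255 factors cancel in S and H, so raw channel differences can be used)
Max is B' → H = 60 × ((R-G)/Δ + 4) = 60 × ((71-158)/125 + 4)
  -87/125 + 4 = -0.696 + 4 = 3.304
  H = 60 × 3.304 = 198.24° → H = 198.2°
= HSL(198.2°, 51.4%, 52.4%)


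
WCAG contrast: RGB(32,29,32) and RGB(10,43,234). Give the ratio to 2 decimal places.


Linearize each sRGB channel c=v/255: c/12.92 if c ≤ 0.04045 else ((c+0.055)/1.055)^2.4
L = 0.2126×R_lin + 0.7152×G_lin + 0.0722×B_lin
Color 1 (32,29,32):
  R=32: 32/255≈0.1255 > 0.04045 → ((0.1255+0.055)/1.055)^2.4 ≈ 0.01444
  G=29: 29/255≈0.1137 > 0.04045 → ((0.1137+0.055)/1.055)^2.4 ≈ 0.01229
  B=32: 32/255≈0.1255 > 0.04045 → ((0.1255+0.055)/1.055)^2.4 ≈ 0.01444
  L1 = 0.2126×0.01444 + 0.7152×0.01229 + 0.0722×0.01444 ≈ 0.01290
Color 2 (10,43,234):
  R=10: 10/255≈0.0392 ≤ 0.04045 → 0.0392/12.92 ≈ 0.00304
  G=43: 43/255≈0.1686 > 0.04045 → ((0.1686+0.055)/1.055)^2.4 ≈ 0.02416
  B=234: 234/255≈0.9176 > 0.04045 → ((0.9176+0.055)/1.055)^2.4 ≈ 0.82279
  L2 = 0.2126×0.00304 + 0.7152×0.02416 + 0.0722×0.82279 ≈ 0.07733
Lighter = 0.07733, Darker = 0.01290
Ratio = (L_lighter + 0.05) / (L_darker + 0.05)
Ratio = (0.07733 + 0.05) / (0.01290 + 0.05) = 0.12733 / 0.06290 ≈ 2.0243
Ratio ≈ 2.02:1


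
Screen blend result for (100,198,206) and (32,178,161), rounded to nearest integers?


Screen: C = 255 - (255-A)×(255-B)/255, rounded to nearest integer
R: 255 - (255-100)×(255-32)/255 = 255 - 34565/255 ≈ 255 - 135.549 = 119.451 → 119
G: 255 - (255-198)×(255-178)/255 = 255 - 4389/255 ≈ 255 - 17.212 = 237.788 → 238
B: 255 - (255-206)×(255-161)/255 = 255 - 4606/255 ≈ 255 - 18.063 = 236.937 → 237
= RGB(119, 238, 237)


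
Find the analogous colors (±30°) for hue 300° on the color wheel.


Base hue: 300°
Left analog: (300 - 30) mod 360 = 270°
Right analog: (300 + 30) mod 360 = 330°
Analogous hues = 270° and 330°


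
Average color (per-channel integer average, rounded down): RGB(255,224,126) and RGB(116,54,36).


Midpoint: each channel = ⌊(C₁+C₂)/2⌋
R: ⌊(255+116)/2⌋ = 185
G: ⌊(224+54)/2⌋ = 139
B: ⌊(126+36)/2⌋ = 81
= RGB(185, 139, 81)


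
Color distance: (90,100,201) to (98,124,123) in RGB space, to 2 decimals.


d = √[(R₁-R₂)² + (G₁-G₂)² + (B₁-B₂)²]
d = √[(90-98)² + (100-124)² + (201-123)²]
d = √[64 + 576 + 6084]
d = √6724
d = 82.00


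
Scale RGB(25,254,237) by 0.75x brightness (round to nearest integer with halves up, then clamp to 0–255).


Multiply each channel by 0.75, round half up, clamp to [0, 255]
R: 25×0.75 = 18.75 → round → 19
G: 254×0.75 = 190.5 → round → 191
B: 237×0.75 = 177.75 → round → 178
= RGB(19, 191, 178)


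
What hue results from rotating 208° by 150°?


New hue = (H + rotation) mod 360
New hue = (208 + 150) mod 360
= 358 mod 360
= 358°


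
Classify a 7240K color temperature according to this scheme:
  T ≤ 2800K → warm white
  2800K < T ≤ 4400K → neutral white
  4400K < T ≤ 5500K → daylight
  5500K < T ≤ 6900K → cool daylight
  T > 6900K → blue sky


Temperature: 7240K
7240K > 6900K → blue sky
Classification: blue sky


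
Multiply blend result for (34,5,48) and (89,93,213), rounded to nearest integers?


Multiply: C = A×B/255, rounded to nearest integer
R: 34×89/255 = 3026/255 ≈ 11.867 → 12
G: 5×93/255 = 465/255 ≈ 1.824 → 2
B: 48×213/255 = 10224/255 ≈ 40.094 → 40
= RGB(12, 2, 40)


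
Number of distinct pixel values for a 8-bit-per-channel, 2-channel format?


Total bits = 8 bits/channel × 2 channels = 16 bits
Distinct pixel values = 2^16
= 65,536 pixel values


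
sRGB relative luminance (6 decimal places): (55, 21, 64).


Linearize each channel (sRGB transfer function): c = v/255; c_lin = c/12.92 if c ≤ 0.04045, else ((c+0.055)/1.055)^2.4
  R: 55/255 ≈ 0.215686 > 0.04045 → ((0.215686+0.055)/1.055)^2.4 ≈ 0.038204
  G: 21/255 ≈ 0.082353 > 0.04045 → ((0.082353+0.055)/1.055)^2.4 ≈ 0.007499
  B: 64/255 ≈ 0.250980 > 0.04045 → ((0.250980+0.055)/1.055)^2.4 ≈ 0.051269
R_lin = 0.038204, G_lin = 0.007499, B_lin = 0.051269
L = 0.2126×R + 0.7152×G + 0.0722×B
L = 0.2126×0.038204 + 0.7152×0.007499 + 0.0722×0.051269
L ≈ 0.017187


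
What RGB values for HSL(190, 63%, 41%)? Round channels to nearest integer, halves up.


H=190°, S=0.63, L=0.41
C = (1-|2L-1|)×S = (1-|-0.18|)×0.63 = 0.5166
H' = H/60 = 190/60 ≈ 3.1667; X = C×(1-|H' mod 2 - 1|) = 0.4305
m = L - C/2 = 0.41 - 0.2583 = 0.1517
Sector ⌊H'⌋ = 3 → (R',G',B') = (0.0, 0.4305, 0.5166)
RGB = ((R'+m)×255, (G'+m)×255, (B'+m)×255) = (38.6835, 148.461, 170.4165)
Round half up → RGB(39, 148, 170)


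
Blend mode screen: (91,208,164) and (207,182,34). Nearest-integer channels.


Screen: C = 255 - (255-A)×(255-B)/255, rounded to nearest integer
R: 255 - (255-91)×(255-207)/255 = 255 - 7872/255 ≈ 255 - 30.871 = 224.129 → 224
G: 255 - (255-208)×(255-182)/255 = 255 - 3431/255 ≈ 255 - 13.455 = 241.545 → 242
B: 255 - (255-164)×(255-34)/255 = 255 - 20111/255 ≈ 255 - 78.867 = 176.133 → 176
= RGB(224, 242, 176)


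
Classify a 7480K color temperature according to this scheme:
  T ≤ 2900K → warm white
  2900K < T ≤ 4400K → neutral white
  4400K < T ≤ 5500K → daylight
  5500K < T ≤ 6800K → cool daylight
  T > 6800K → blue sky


Temperature: 7480K
7480K > 6800K → blue sky
Classification: blue sky


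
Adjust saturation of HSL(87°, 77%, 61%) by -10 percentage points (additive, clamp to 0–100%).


Original S = 77%
Adjustment = -10 percentage points
New S = 77 + (-10) = 67
Clamp to [0, 100] → 67
= HSL(87°, 67%, 61%)


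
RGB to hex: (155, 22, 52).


R = 155 → 9B (hex)
G = 22 → 16 (hex)
B = 52 → 34 (hex)
Hex = #9B1634


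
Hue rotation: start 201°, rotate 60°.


New hue = (H + rotation) mod 360
New hue = (201 + 60) mod 360
= 261 mod 360
= 261°


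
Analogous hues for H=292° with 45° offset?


Base hue: 292°
Left analog: (292 - 45) mod 360 = 247°
Right analog: (292 + 45) mod 360 = 337°
Analogous hues = 247° and 337°


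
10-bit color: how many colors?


Colors = 2^bits = 2^10
= 1,024 colors


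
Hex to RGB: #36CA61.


36 → 54 (R)
CA → 202 (G)
61 → 97 (B)
= RGB(54, 202, 97)


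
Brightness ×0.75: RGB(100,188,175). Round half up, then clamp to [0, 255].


Multiply each channel by 0.75, round half up, clamp to [0, 255]
R: 100×0.75 = 75
G: 188×0.75 = 141
B: 175×0.75 = 131.25 → round → 131
= RGB(75, 141, 131)


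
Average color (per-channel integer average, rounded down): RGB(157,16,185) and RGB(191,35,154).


Midpoint: each channel = ⌊(C₁+C₂)/2⌋
R: ⌊(157+191)/2⌋ = 174
G: ⌊(16+35)/2⌋ = 25
B: ⌊(185+154)/2⌋ = 169
= RGB(174, 25, 169)


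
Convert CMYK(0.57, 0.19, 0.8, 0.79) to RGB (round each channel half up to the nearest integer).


R = 255 × (1-C) × (1-K) = 255 × 0.43 × 0.21 = 23.0265 → 23
G = 255 × (1-M) × (1-K) = 255 × 0.81 × 0.21 = 43.3755 → 43
B = 255 × (1-Y) × (1-K) = 255 × 0.20 × 0.21 = 10.71 → 11
= RGB(23, 43, 11)


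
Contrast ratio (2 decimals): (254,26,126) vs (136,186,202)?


Linearize each sRGB channel c=v/255: c/12.92 if c ≤ 0.04045 else ((c+0.055)/1.055)^2.4
L = 0.2126×R_lin + 0.7152×G_lin + 0.0722×B_lin
Color 1 (254,26,126):
  R=254: 254/255≈0.9961 > 0.04045 → ((0.9961+0.055)/1.055)^2.4 ≈ 0.99110
  G=26: 26/255≈0.1020 > 0.04045 → ((0.1020+0.055)/1.055)^2.4 ≈ 0.01033
  B=126: 126/255≈0.4941 > 0.04045 → ((0.4941+0.055)/1.055)^2.4 ≈ 0.20864
  L1 = 0.2126×0.99110 + 0.7152×0.01033 + 0.0722×0.20864 ≈ 0.23316
Color 2 (136,186,202):
  R=136: 136/255≈0.5333 > 0.04045 → ((0.5333+0.055)/1.055)^2.4 ≈ 0.24620
  G=186: 186/255≈0.7294 > 0.04045 → ((0.7294+0.055)/1.055)^2.4 ≈ 0.49102
  B=202: 202/255≈0.7922 > 0.04045 → ((0.7922+0.055)/1.055)^2.4 ≈ 0.59062
  L2 = 0.2126×0.24620 + 0.7152×0.49102 + 0.0722×0.59062 ≈ 0.44616
Lighter = 0.44616, Darker = 0.23316
Ratio = (L_lighter + 0.05) / (L_darker + 0.05)
Ratio = (0.44616 + 0.05) / (0.23316 + 0.05) = 0.49616 / 0.28316 ≈ 1.7522
Ratio ≈ 1.75:1


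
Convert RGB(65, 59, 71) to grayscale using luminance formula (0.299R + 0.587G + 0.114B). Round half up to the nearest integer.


Gray = 0.299×R + 0.587×G + 0.114×B
Gray = 0.299×65 + 0.587×59 + 0.114×71
Gray = 19.435 + 34.633 + 8.094
Gray = 62.162 → round half up → 62
Gray = 62


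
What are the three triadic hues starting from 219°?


Triadic: equally spaced at 120° intervals
H1 = 219°
H2 = (219 + 120) mod 360 = 339°
H3 = (219 + 240) mod 360 = 99°
Triadic = 219°, 339°, 99°


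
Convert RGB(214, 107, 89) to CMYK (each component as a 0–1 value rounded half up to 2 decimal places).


R'=214/255≈0.8392, G'=107/255≈0.4196, B'=89/255≈0.3490
K = 1 - max(R',G',B') = 1 - 214/255 = 41/255 = 0.16078… → 0.16
(1-R'-K)/(1-K) simplifies to (max-R)/max with max = 214:
C = (214-214)/214 = 0/214 = 0 → 0.00
M = (214-107)/214 = 107/214 = 0.5 → 0.50
Y = (214-89)/214 = 125/214 = 0.58411… → 0.58
= CMYK(0.00, 0.50, 0.58, 0.16)


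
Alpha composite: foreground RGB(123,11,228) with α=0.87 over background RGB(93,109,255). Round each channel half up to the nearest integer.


C = α×F + (1-α)×B, with 1-α = 0.13
R: 0.87×123 + 0.13×93 = 107.01 + 12.09 = 119.10 → 119
G: 0.87×11 + 0.13×109 = 9.57 + 14.17 = 23.74 → 24
B: 0.87×228 + 0.13×255 = 198.36 + 33.15 = 231.51 → 232
= RGB(119, 24, 232)


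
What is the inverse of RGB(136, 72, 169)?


Invert: (255-R, 255-G, 255-B)
R: 255-136 = 119
G: 255-72 = 183
B: 255-169 = 86
= RGB(119, 183, 86)


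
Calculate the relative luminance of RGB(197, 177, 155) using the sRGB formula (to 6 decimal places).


Linearize each channel (sRGB transfer function): c = v/255; c_lin = c/12.92 if c ≤ 0.04045, else ((c+0.055)/1.055)^2.4
  R: 197/255 ≈ 0.772549 > 0.04045 → ((0.772549+0.055)/1.055)^2.4 ≈ 0.558340
  G: 177/255 ≈ 0.694118 > 0.04045 → ((0.694118+0.055)/1.055)^2.4 ≈ 0.439657
  B: 155/255 ≈ 0.607843 > 0.04045 → ((0.607843+0.055)/1.055)^2.4 ≈ 0.327778
R_lin = 0.558340, G_lin = 0.439657, B_lin = 0.327778
L = 0.2126×R + 0.7152×G + 0.0722×B
L = 0.2126×0.558340 + 0.7152×0.439657 + 0.0722×0.327778
L ≈ 0.456812


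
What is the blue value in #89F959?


Color: #89F959
R = 89 = 137
G = F9 = 249
B = 59 = 89
Blue = 89


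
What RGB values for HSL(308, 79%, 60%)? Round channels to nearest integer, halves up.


H=308°, S=0.79, L=0.60
C = (1-|2L-1|)×S = (1-|0.20|)×0.79 = 0.632
H' = H/60 = 308/60 ≈ 5.1333; X = C×(1-|H' mod 2 - 1|) ≈ 0.5477
m = L - C/2 = 0.60 - 0.316 = 0.284
Sector ⌊H'⌋ = 5 → (R',G',B') = (0.632, 0.0, ≈0.5477)
RGB = ((R'+m)×255, (G'+m)×255, (B'+m)×255) = (233.58, 72.42, 212.092)
Round half up → RGB(234, 72, 212)


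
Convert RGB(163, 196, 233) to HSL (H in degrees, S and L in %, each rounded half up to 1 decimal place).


Normalize: R'=163/255≈0.6392, G'=196/255≈0.7686, B'=233/255≈0.9137
Max=233/255, Min=163/255, Δ=Max-Min=70/255
L = (Max+Min)/2 = (233+163)/510 = 396/510 = 0.77647… → L = 77.6%
L > 0.5 → S = Δ/(2-Max-Min) = 70/(510-233-163) = 70/114 = 0.61403… → S = 61.4%
(the 1/255 factors cancel in S and H, so raw channel differences can be used)
Max is B' → H = 60 × ((R-G)/Δ + 4) = 60 × ((163-196)/70 + 4)
  -33/70 + 4 = -0.4714… + 4 = 3.5285…
  H = 60 × 3.5285… = 211.714…° → H = 211.7°
= HSL(211.7°, 61.4%, 77.6%)


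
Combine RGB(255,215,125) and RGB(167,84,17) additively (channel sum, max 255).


Additive: each channel = min(255, C₁+C₂)
R: 255+167 = 422 → 255
G: 215+84 = 299 → 255
B: 125+17 = 142 → 142
= RGB(255, 255, 142)


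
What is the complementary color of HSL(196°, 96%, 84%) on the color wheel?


Complement = opposite side of color wheel = hue + 180°
H' = (196 + 180) mod 360 = 16°
S and L unchanged.
= HSL(16°, 96%, 84%)


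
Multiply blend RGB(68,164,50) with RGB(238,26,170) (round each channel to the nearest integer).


Multiply: C = A×B/255, rounded to nearest integer
R: 68×238/255 = 16184/255 ≈ 63.467 → 63
G: 164×26/255 = 4264/255 ≈ 16.722 → 17
B: 50×170/255 = 8500/255 ≈ 33.333 → 33
= RGB(63, 17, 33)


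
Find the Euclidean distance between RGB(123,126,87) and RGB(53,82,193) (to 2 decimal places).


d = √[(R₁-R₂)² + (G₁-G₂)² + (B₁-B₂)²]
d = √[(123-53)² + (126-82)² + (87-193)²]
d = √[4900 + 1936 + 11236]
d = √18072
d ≈ 134.43


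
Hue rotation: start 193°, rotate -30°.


New hue = (H + rotation) mod 360
New hue = (193 -30) mod 360
= 163 mod 360
= 163°


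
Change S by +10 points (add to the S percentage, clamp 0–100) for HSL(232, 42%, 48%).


Original S = 42%
Adjustment = +10 percentage points
New S = 42 + (10) = 52
Clamp to [0, 100] → 52
= HSL(232°, 52%, 48%)


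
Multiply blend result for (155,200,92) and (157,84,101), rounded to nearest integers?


Multiply: C = A×B/255, rounded to nearest integer
R: 155×157/255 = 24335/255 ≈ 95.431 → 95
G: 200×84/255 = 16800/255 ≈ 65.882 → 66
B: 92×101/255 = 9292/255 ≈ 36.439 → 36
= RGB(95, 66, 36)


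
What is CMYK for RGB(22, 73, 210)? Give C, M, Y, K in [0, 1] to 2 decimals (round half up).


R'=22/255≈0.0863, G'=73/255≈0.2863, B'=210/255≈0.8235
K = 1 - max(R',G',B') = 1 - 210/255 = 45/255 = 0.17647… → 0.18
(1-R'-K)/(1-K) simplifies to (max-R)/max with max = 210:
C = (210-22)/210 = 188/210 = 0.89523… → 0.90
M = (210-73)/210 = 137/210 = 0.65238… → 0.65
Y = (210-210)/210 = 0/210 = 0 → 0.00
= CMYK(0.90, 0.65, 0.00, 0.18)


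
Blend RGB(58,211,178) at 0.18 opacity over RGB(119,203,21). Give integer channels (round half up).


C = α×F + (1-α)×B, with 1-α = 0.82
R: 0.18×58 + 0.82×119 = 10.44 + 97.58 = 108.02 → 108
G: 0.18×211 + 0.82×203 = 37.98 + 166.46 = 204.44 → 204
B: 0.18×178 + 0.82×21 = 32.04 + 17.22 = 49.26 → 49
= RGB(108, 204, 49)


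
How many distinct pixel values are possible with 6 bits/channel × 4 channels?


Total bits = 6 bits/channel × 4 channels = 24 bits
Distinct pixel values = 2^24
= 16,777,216 pixel values


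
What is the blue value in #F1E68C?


Color: #F1E68C
R = F1 = 241
G = E6 = 230
B = 8C = 140
Blue = 140


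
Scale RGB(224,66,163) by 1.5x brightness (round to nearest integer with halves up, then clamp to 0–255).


Multiply each channel by 1.5, round half up, clamp to [0, 255]
R: 224×1.5 = 336 → clamp → 255
G: 66×1.5 = 99
B: 163×1.5 = 244.5 → round → 245
= RGB(255, 99, 245)


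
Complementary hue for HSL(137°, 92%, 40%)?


Complement = opposite side of color wheel = hue + 180°
H' = (137 + 180) mod 360 = 317°
S and L unchanged.
= HSL(317°, 92%, 40%)


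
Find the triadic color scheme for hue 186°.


Triadic: equally spaced at 120° intervals
H1 = 186°
H2 = (186 + 120) mod 360 = 306°
H3 = (186 + 240) mod 360 = 66°
Triadic = 186°, 306°, 66°


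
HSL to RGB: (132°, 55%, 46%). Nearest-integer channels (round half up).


H=132°, S=0.55, L=0.46
C = (1-|2L-1|)×S = (1-|-0.08|)×0.55 = 0.506
H' = H/60 = 132/60 ≈ 2.2000; X = C×(1-|H' mod 2 - 1|) = 0.1012
m = L - C/2 = 0.46 - 0.253 = 0.207
Sector ⌊H'⌋ = 2 → (R',G',B') = (0.0, 0.506, 0.1012)
RGB = ((R'+m)×255, (G'+m)×255, (B'+m)×255) = (52.785, 181.815, 78.591)
Round half up → RGB(53, 182, 79)


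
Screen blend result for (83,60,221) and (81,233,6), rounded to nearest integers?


Screen: C = 255 - (255-A)×(255-B)/255, rounded to nearest integer
R: 255 - (255-83)×(255-81)/255 = 255 - 29928/255 ≈ 255 - 117.365 = 137.635 → 138
G: 255 - (255-60)×(255-233)/255 = 255 - 4290/255 ≈ 255 - 16.824 = 238.176 → 238
B: 255 - (255-221)×(255-6)/255 = 255 - 8466/255 ≈ 255 - 33.200 = 221.800 → 222
= RGB(138, 238, 222)


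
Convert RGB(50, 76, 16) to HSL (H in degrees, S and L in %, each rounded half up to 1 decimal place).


Normalize: R'=50/255≈0.1961, G'=76/255≈0.2980, B'=16/255≈0.0627
Max=76/255, Min=16/255, Δ=Max-Min=60/255
L = (Max+Min)/2 = (76+16)/510 = 92/510 = 0.18039… → L = 18.0%
L ≤ 0.5 → S = Δ/(Max+Min) = 60/(76+16) = 60/92 = 0.65217… → S = 65.2%
(the 1/255 factors cancel in S and H, so raw channel differences can be used)
Max is G' → H = 60 × ((B-R)/Δ + 2) = 60 × ((16-50)/60 + 2)
  -34/60 + 2 = -0.5666… + 2 = 1.4333…
  H = 60 × 1.4333… = 86° → H = 86.0°
= HSL(86.0°, 65.2%, 18.0%)


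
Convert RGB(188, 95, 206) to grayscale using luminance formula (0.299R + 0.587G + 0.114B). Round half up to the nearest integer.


Gray = 0.299×R + 0.587×G + 0.114×B
Gray = 0.299×188 + 0.587×95 + 0.114×206
Gray = 56.212 + 55.765 + 23.484
Gray = 135.461 → round half up → 135
Gray = 135


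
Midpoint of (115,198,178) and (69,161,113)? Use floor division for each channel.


Midpoint: each channel = ⌊(C₁+C₂)/2⌋
R: ⌊(115+69)/2⌋ = 92
G: ⌊(198+161)/2⌋ = 179
B: ⌊(178+113)/2⌋ = 145
= RGB(92, 179, 145)


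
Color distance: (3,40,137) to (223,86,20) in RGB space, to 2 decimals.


d = √[(R₁-R₂)² + (G₁-G₂)² + (B₁-B₂)²]
d = √[(3-223)² + (40-86)² + (137-20)²]
d = √[48400 + 2116 + 13689]
d = √64205
d ≈ 253.39


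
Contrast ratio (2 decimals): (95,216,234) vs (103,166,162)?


Linearize each sRGB channel c=v/255: c/12.92 if c ≤ 0.04045 else ((c+0.055)/1.055)^2.4
L = 0.2126×R_lin + 0.7152×G_lin + 0.0722×B_lin
Color 1 (95,216,234):
  R=95: 95/255≈0.3725 > 0.04045 → ((0.3725+0.055)/1.055)^2.4 ≈ 0.11444
  G=216: 216/255≈0.8471 > 0.04045 → ((0.8471+0.055)/1.055)^2.4 ≈ 0.68669
  B=234: 234/255≈0.9176 > 0.04045 → ((0.9176+0.055)/1.055)^2.4 ≈ 0.82279
  L1 = 0.2126×0.11444 + 0.7152×0.68669 + 0.0722×0.82279 ≈ 0.57485
Color 2 (103,166,162):
  R=103: 103/255≈0.4039 > 0.04045 → ((0.4039+0.055)/1.055)^2.4 ≈ 0.13563
  G=166: 166/255≈0.6510 > 0.04045 → ((0.6510+0.055)/1.055)^2.4 ≈ 0.38133
  B=162: 162/255≈0.6353 > 0.04045 → ((0.6353+0.055)/1.055)^2.4 ≈ 0.36131
  L2 = 0.2126×0.13563 + 0.7152×0.38133 + 0.0722×0.36131 ≈ 0.32765
Lighter = 0.57485, Darker = 0.32765
Ratio = (L_lighter + 0.05) / (L_darker + 0.05)
Ratio = (0.57485 + 0.05) / (0.32765 + 0.05) = 0.62485 / 0.37765 ≈ 1.6546
Ratio ≈ 1.65:1


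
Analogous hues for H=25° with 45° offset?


Base hue: 25°
Left analog: (25 - 45) mod 360 = 340°
Right analog: (25 + 45) mod 360 = 70°
Analogous hues = 340° and 70°


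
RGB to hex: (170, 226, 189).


R = 170 → AA (hex)
G = 226 → E2 (hex)
B = 189 → BD (hex)
Hex = #AAE2BD


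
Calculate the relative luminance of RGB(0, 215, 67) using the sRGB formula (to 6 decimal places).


Linearize each channel (sRGB transfer function): c = v/255; c_lin = c/12.92 if c ≤ 0.04045, else ((c+0.055)/1.055)^2.4
  R: 0/255 ≈ 0.000000 ≤ 0.04045 → 0.000000/12.92 ≈ 0.000000
  G: 215/255 ≈ 0.843137 > 0.04045 → ((0.843137+0.055)/1.055)^2.4 ≈ 0.679542
  B: 67/255 ≈ 0.262745 > 0.04045 → ((0.262745+0.055)/1.055)^2.4 ≈ 0.056128
R_lin = 0.000000, G_lin = 0.679542, B_lin = 0.056128
L = 0.2126×R + 0.7152×G + 0.0722×B
L = 0.2126×0.000000 + 0.7152×0.679542 + 0.0722×0.056128
L ≈ 0.490061


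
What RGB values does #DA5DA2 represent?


DA → 218 (R)
5D → 93 (G)
A2 → 162 (B)
= RGB(218, 93, 162)


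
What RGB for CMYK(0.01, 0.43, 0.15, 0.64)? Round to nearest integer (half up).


R = 255 × (1-C) × (1-K) = 255 × 0.99 × 0.36 = 90.882 → 91
G = 255 × (1-M) × (1-K) = 255 × 0.57 × 0.36 = 52.326 → 52
B = 255 × (1-Y) × (1-K) = 255 × 0.85 × 0.36 = 78.03 → 78
= RGB(91, 52, 78)


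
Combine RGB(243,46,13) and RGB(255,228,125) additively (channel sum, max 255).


Additive: each channel = min(255, C₁+C₂)
R: 243+255 = 498 → 255
G: 46+228 = 274 → 255
B: 13+125 = 138 → 138
= RGB(255, 255, 138)


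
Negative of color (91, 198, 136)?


Invert: (255-R, 255-G, 255-B)
R: 255-91 = 164
G: 255-198 = 57
B: 255-136 = 119
= RGB(164, 57, 119)


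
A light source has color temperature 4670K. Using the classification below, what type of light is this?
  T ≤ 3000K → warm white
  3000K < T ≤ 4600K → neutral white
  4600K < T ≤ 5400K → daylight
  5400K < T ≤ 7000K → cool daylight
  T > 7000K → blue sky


Temperature: 4670K
4600K < 4670K ≤ 5400K → daylight
Classification: daylight


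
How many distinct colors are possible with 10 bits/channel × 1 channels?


Total bits = 10 bits/channel × 1 channels = 10 bits
Distinct colors = 2^10
= 1,024 colors


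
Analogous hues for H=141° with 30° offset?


Base hue: 141°
Left analog: (141 - 30) mod 360 = 111°
Right analog: (141 + 30) mod 360 = 171°
Analogous hues = 111° and 171°


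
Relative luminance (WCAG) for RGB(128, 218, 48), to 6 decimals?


Linearize each channel (sRGB transfer function): c = v/255; c_lin = c/12.92 if c ≤ 0.04045, else ((c+0.055)/1.055)^2.4
  R: 128/255 ≈ 0.501961 > 0.04045 → ((0.501961+0.055)/1.055)^2.4 ≈ 0.215861
  G: 218/255 ≈ 0.854902 > 0.04045 → ((0.854902+0.055)/1.055)^2.4 ≈ 0.701102
  B: 48/255 ≈ 0.188235 > 0.04045 → ((0.188235+0.055)/1.055)^2.4 ≈ 0.029557
R_lin = 0.215861, G_lin = 0.701102, B_lin = 0.029557
L = 0.2126×R + 0.7152×G + 0.0722×B
L = 0.2126×0.215861 + 0.7152×0.701102 + 0.0722×0.029557
L ≈ 0.549454


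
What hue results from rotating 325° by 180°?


New hue = (H + rotation) mod 360
New hue = (325 + 180) mod 360
= 505 mod 360
= 145°


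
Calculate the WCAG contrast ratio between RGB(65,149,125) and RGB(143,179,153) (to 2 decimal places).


Linearize each sRGB channel c=v/255: c/12.92 if c ≤ 0.04045 else ((c+0.055)/1.055)^2.4
L = 0.2126×R_lin + 0.7152×G_lin + 0.0722×B_lin
Color 1 (65,149,125):
  R=65: 65/255≈0.2549 > 0.04045 → ((0.2549+0.055)/1.055)^2.4 ≈ 0.05286
  G=149: 149/255≈0.5843 > 0.04045 → ((0.5843+0.055)/1.055)^2.4 ≈ 0.30054
  B=125: 125/255≈0.4902 > 0.04045 → ((0.4902+0.055)/1.055)^2.4 ≈ 0.20508
  L1 = 0.2126×0.05286 + 0.7152×0.30054 + 0.0722×0.20508 ≈ 0.24099
Color 2 (143,179,153):
  R=143: 143/255≈0.5608 > 0.04045 → ((0.5608+0.055)/1.055)^2.4 ≈ 0.27468
  G=179: 179/255≈0.7020 > 0.04045 → ((0.7020+0.055)/1.055)^2.4 ≈ 0.45079
  B=153: 153/255≈0.6000 > 0.04045 → ((0.6000+0.055)/1.055)^2.4 ≈ 0.31855
  L2 = 0.2126×0.27468 + 0.7152×0.45079 + 0.0722×0.31855 ≈ 0.40380
Lighter = 0.40380, Darker = 0.24099
Ratio = (L_lighter + 0.05) / (L_darker + 0.05)
Ratio = (0.40380 + 0.05) / (0.24099 + 0.05) = 0.45380 / 0.29099 ≈ 1.5595
Ratio ≈ 1.56:1


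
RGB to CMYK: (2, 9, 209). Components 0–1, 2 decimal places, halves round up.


R'=2/255≈0.0078, G'=9/255≈0.0353, B'=209/255≈0.8196
K = 1 - max(R',G',B') = 1 - 209/255 = 46/255 = 0.18039… → 0.18
(1-R'-K)/(1-K) simplifies to (max-R)/max with max = 209:
C = (209-2)/209 = 207/209 = 0.99043… → 0.99
M = (209-9)/209 = 200/209 = 0.95693… → 0.96
Y = (209-209)/209 = 0/209 = 0 → 0.00
= CMYK(0.99, 0.96, 0.00, 0.18)


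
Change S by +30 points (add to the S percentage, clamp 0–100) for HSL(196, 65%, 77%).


Original S = 65%
Adjustment = +30 percentage points
New S = 65 + (30) = 95
Clamp to [0, 100] → 95
= HSL(196°, 95%, 77%)


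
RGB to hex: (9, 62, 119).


R = 9 → 09 (hex)
G = 62 → 3E (hex)
B = 119 → 77 (hex)
Hex = #093E77


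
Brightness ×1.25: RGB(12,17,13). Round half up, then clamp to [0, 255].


Multiply each channel by 1.25, round half up, clamp to [0, 255]
R: 12×1.25 = 15
G: 17×1.25 = 21.25 → round → 21
B: 13×1.25 = 16.25 → round → 16
= RGB(15, 21, 16)


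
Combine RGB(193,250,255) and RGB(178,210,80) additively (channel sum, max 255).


Additive: each channel = min(255, C₁+C₂)
R: 193+178 = 371 → 255
G: 250+210 = 460 → 255
B: 255+80 = 335 → 255
= RGB(255, 255, 255)


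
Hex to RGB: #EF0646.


EF → 239 (R)
06 → 6 (G)
46 → 70 (B)
= RGB(239, 6, 70)


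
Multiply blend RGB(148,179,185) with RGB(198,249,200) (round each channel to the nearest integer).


Multiply: C = A×B/255, rounded to nearest integer
R: 148×198/255 = 29304/255 ≈ 114.918 → 115
G: 179×249/255 = 44571/255 ≈ 174.788 → 175
B: 185×200/255 = 37000/255 ≈ 145.098 → 145
= RGB(115, 175, 145)


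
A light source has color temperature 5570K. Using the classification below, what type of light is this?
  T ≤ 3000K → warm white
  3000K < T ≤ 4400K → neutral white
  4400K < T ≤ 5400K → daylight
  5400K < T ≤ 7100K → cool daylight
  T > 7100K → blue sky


Temperature: 5570K
5400K < 5570K ≤ 7100K → cool daylight
Classification: cool daylight
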